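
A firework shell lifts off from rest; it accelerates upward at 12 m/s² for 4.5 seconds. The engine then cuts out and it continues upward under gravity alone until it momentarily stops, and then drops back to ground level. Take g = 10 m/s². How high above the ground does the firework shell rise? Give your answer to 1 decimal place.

267.3 m

Phase 1 (powered ascent): v₀ = 0 m/s, a = 12 m/s².
v = v₀ + at = 0 + (12)(4.5) = 54.0 m/s
Δx = v₀t + ½at² = 0·4.5 + 0.5·12·4.5² = 122 m

Phase 2 (coasting upward): v₀ = 54.0 m/s, a = -10 m/s².
v = v₀ + at → t = (0 − 54.0) / -10 = 5.40 s
v² = v₀² + 2aΔx → Δx = (0² − 54.0²)/(2·-10) = 146 m
Maximum height = 122 + 146 = 267 m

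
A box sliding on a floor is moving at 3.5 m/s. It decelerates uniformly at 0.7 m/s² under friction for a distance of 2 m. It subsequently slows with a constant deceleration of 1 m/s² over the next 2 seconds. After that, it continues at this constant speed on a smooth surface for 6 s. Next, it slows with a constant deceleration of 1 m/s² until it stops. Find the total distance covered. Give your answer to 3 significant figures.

13.2 m

Phase 1 (decelerating): v₀ = 3.50 m/s, a = -0.7 m/s².
v² = v₀² + 2aΔx = 3.50² + 2·-0.7·2 = 9.45 → v = 3.07 m/s
t = (v − v₀)/a = (3.07 − 3.50)/-0.7 = 0.608 s

Phase 2 (decelerating): v₀ = 3.07 m/s, a = -1 m/s².
v = v₀ + at = 3.07 + (-1)(2) = 1.07 m/s
Δx = v₀t + ½at² = 3.07·2 + 0.5·-1·2² = 4.15 m

Phase 3 (constant speed): v₀ = 1.07 m/s, a = 0 m/s².
v = v₀ + at = 1.07 + (0)(6) = 1.07 m/s
Δx = v₀t + ½at² = 1.07·6 + 0.5·0·6² = 6.44 m

Phase 4 (decelerating): v₀ = 1.07 m/s, a = -1 m/s².
v = v₀ + at → t = (0 − 1.07) / -1 = 1.07 s
v² = v₀² + 2aΔx → Δx = (0² − 1.07²)/(2·-1) = 0.577 m
Total distance = 2.00 + 4.15 + 6.44 + 0.577 = 13.2 m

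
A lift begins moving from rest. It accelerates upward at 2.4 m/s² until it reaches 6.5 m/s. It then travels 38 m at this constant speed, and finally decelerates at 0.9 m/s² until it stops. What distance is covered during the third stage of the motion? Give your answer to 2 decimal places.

23.47 m

Phase 1 (accelerating): v₀ = 0 m/s, a = 2.4 m/s².
v = v₀ + at → t = (6.5 − 0) / 2.4 = 2.71 s
v² = v₀² + 2aΔx → Δx = (6.5² − 0²)/(2·2.4) = 8.80 m

Phase 2 (constant speed): v₀ = 6.50 m/s, a = 0 m/s².
Constant speed: t = d/v = 38/6.50 = 5.85 s

Phase 3 (decelerating): v₀ = 6.50 m/s, a = -0.9 m/s².
v = v₀ + at → t = (0 − 6.50) / -0.9 = 7.22 s
v² = v₀² + 2aΔx → Δx = (0² − 6.50²)/(2·-0.9) = 23.5 m
Distance in phase 3 = 23.5 m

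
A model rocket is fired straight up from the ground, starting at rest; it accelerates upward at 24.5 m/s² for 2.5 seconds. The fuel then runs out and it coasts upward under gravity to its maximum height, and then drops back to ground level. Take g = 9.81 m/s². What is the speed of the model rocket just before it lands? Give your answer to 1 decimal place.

Phase 1 (powered ascent): v₀ = 0 m/s, a = 24.5 m/s².
v = v₀ + at = 0 + (24.5)(2.5) = 61.2 m/s
Δx = v₀t + ½at² = 0·2.5 + 0.5·24.5·2.5² = 76.6 m

Phase 2 (coasting upward): v₀ = 61.2 m/s, a = -9.81 m/s².
v = v₀ + at → t = (0 − 61.2) / -9.81 = 6.24 s
v² = v₀² + 2aΔx → Δx = (0² − 61.2²)/(2·-9.81) = 191 m

Phase 3 (free fall): v₀ = 0 m/s, a = -9.81 m/s².
Falls 268 m from rest: t = √(2·268/9.81) = 7.39 s; v = g·t = 72.5 m/s.
Impact speed = 72.5 m/s

72.5 m/s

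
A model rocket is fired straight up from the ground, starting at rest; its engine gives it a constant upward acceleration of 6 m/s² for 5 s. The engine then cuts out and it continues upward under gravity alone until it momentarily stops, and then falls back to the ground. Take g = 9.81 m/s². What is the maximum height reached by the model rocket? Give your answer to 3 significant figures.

121 m

Phase 1 (powered ascent): v₀ = 0 m/s, a = 6 m/s².
v = v₀ + at = 0 + (6)(5) = 30.0 m/s
Δx = v₀t + ½at² = 0·5 + 0.5·6·5² = 75.0 m

Phase 2 (coasting upward): v₀ = 30.0 m/s, a = -9.81 m/s².
v = v₀ + at → t = (0 − 30.0) / -9.81 = 3.06 s
v² = v₀² + 2aΔx → Δx = (0² − 30.0²)/(2·-9.81) = 45.9 m
Maximum height = 75.0 + 45.9 = 121 m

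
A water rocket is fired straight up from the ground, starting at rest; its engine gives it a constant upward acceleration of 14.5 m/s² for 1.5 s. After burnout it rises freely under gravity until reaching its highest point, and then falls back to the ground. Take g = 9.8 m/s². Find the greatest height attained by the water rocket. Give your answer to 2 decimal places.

40.45 m

Phase 1 (powered ascent): v₀ = 0 m/s, a = 14.5 m/s².
v = v₀ + at = 0 + (14.5)(1.5) = 21.8 m/s
Δx = v₀t + ½at² = 0·1.5 + 0.5·14.5·1.5² = 16.3 m

Phase 2 (coasting upward): v₀ = 21.8 m/s, a = -9.8 m/s².
v = v₀ + at → t = (0 − 21.8) / -9.8 = 2.22 s
v² = v₀² + 2aΔx → Δx = (0² − 21.8²)/(2·-9.8) = 24.1 m
Maximum height = 16.3 + 24.1 = 40.4 m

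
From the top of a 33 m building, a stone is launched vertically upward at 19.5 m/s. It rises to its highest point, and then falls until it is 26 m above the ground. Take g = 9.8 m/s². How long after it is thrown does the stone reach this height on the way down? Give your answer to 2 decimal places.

Phase 1 (rising): v₀ = 19.5 m/s, a = -9.8 m/s².
v = v₀ + at → t = (0 − 19.5) / -9.8 = 1.99 s
v² = v₀² + 2aΔx → Δx = (0² − 19.5²)/(2·-9.8) = 19.4 m

Phase 2 (falling): v₀ = 0 m/s, a = -9.8 m/s².
Falls 26.4 m from rest: t = √(2·26.4/9.8) = 2.32 s; v = g·t = 22.7 m/s.
Total time = 1.99 + 2.32 = 4.31 s

4.31 s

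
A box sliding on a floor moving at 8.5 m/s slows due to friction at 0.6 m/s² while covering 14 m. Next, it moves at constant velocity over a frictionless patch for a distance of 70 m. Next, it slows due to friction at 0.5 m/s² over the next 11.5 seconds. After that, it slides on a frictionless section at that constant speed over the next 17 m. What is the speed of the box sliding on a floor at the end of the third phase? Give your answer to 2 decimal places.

1.70 m/s

Phase 1 (decelerating): v₀ = 8.50 m/s, a = -0.6 m/s².
v² = v₀² + 2aΔx = 8.50² + 2·-0.6·14 = 55.5 → v = 7.45 m/s
t = (v − v₀)/a = (7.45 − 8.50)/-0.6 = 1.76 s

Phase 2 (constant speed): v₀ = 7.45 m/s, a = 0 m/s².
Constant speed: t = d/v = 70/7.45 = 9.40 s

Phase 3 (decelerating): v₀ = 7.45 m/s, a = -0.5 m/s².
v = v₀ + at = 7.45 + (-0.5)(11.5) = 1.70 m/s
Δx = v₀t + ½at² = 7.45·11.5 + 0.5·-0.5·11.5² = 52.6 m
Speed at end of phase 3 = 1.70 m/s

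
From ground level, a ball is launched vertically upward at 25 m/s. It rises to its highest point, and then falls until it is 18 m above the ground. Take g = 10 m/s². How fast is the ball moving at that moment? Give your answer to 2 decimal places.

16.28 m/s

Phase 1 (rising): v₀ = 25.0 m/s, a = -10 m/s².
v = v₀ + at → t = (0 − 25.0) / -10 = 2.50 s
v² = v₀² + 2aΔx → Δx = (0² − 25.0²)/(2·-10) = 31.2 m

Phase 2 (falling): v₀ = 0 m/s, a = -10 m/s².
Falls 13.2 m from rest: t = √(2·13.2/10) = 1.63 s; v = g·t = 16.3 m/s.
Final speed = 16.3 m/s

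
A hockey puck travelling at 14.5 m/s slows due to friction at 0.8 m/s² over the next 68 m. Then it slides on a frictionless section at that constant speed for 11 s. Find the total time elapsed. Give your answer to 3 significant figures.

Phase 1 (decelerating): v₀ = 14.5 m/s, a = -0.8 m/s².
v² = v₀² + 2aΔx = 14.5² + 2·-0.8·68 = 101 → v = 10.1 m/s
t = (v − v₀)/a = (10.1 − 14.5)/-0.8 = 5.53 s

Phase 2 (constant speed): v₀ = 10.1 m/s, a = 0 m/s².
v = v₀ + at = 10.1 + (0)(11) = 10.1 m/s
Δx = v₀t + ½at² = 10.1·11 + 0.5·0·11² = 111 m
Total time = 5.53 + 11.0 = 16.5 s

16.5 s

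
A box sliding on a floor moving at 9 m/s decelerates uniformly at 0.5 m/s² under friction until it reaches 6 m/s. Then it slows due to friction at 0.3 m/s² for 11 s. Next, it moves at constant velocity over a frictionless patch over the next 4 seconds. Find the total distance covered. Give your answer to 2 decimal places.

103.65 m

Phase 1 (decelerating): v₀ = 9.00 m/s, a = -0.5 m/s².
v = v₀ + at → t = (6 − 9.00) / -0.5 = 6.00 s
v² = v₀² + 2aΔx → Δx = (6² − 9.00²)/(2·-0.5) = 45.0 m

Phase 2 (decelerating): v₀ = 6.00 m/s, a = -0.3 m/s².
v = v₀ + at = 6.00 + (-0.3)(11) = 2.70 m/s
Δx = v₀t + ½at² = 6.00·11 + 0.5·-0.3·11² = 47.9 m

Phase 3 (constant speed): v₀ = 2.70 m/s, a = 0 m/s².
v = v₀ + at = 2.70 + (0)(4) = 2.70 m/s
Δx = v₀t + ½at² = 2.70·4 + 0.5·0·4² = 10.8 m
Total distance = 45.0 + 47.9 + 10.8 = 104 m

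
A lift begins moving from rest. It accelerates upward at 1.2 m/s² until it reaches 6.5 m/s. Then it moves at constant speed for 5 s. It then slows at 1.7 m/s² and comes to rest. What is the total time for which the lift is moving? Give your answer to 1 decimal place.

Phase 1 (accelerating): v₀ = 0 m/s, a = 1.2 m/s².
v = v₀ + at → t = (6.5 − 0) / 1.2 = 5.42 s
v² = v₀² + 2aΔx → Δx = (6.5² − 0²)/(2·1.2) = 17.6 m

Phase 2 (constant speed): v₀ = 6.50 m/s, a = 0 m/s².
v = v₀ + at = 6.50 + (0)(5) = 6.50 m/s
Δx = v₀t + ½at² = 6.50·5 + 0.5·0·5² = 32.5 m

Phase 3 (decelerating): v₀ = 6.50 m/s, a = -1.7 m/s².
v = v₀ + at → t = (0 − 6.50) / -1.7 = 3.82 s
v² = v₀² + 2aΔx → Δx = (0² − 6.50²)/(2·-1.7) = 12.4 m
Total time = 5.42 + 5.00 + 3.82 = 14.2 s

14.2 s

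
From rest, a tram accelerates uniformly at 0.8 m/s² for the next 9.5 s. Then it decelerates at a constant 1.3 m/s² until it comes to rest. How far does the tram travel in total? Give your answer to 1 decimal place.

Phase 1 (accelerating): v₀ = 0 m/s, a = 0.8 m/s².
v = v₀ + at = 0 + (0.8)(9.5) = 7.60 m/s
Δx = v₀t + ½at² = 0·9.5 + 0.5·0.8·9.5² = 36.1 m

Phase 2 (decelerating): v₀ = 7.60 m/s, a = -1.3 m/s².
v = v₀ + at → t = (0 − 7.60) / -1.3 = 5.85 s
v² = v₀² + 2aΔx → Δx = (0² − 7.60²)/(2·-1.3) = 22.2 m
Total distance = 36.1 + 22.2 = 58.3 m

58.3 m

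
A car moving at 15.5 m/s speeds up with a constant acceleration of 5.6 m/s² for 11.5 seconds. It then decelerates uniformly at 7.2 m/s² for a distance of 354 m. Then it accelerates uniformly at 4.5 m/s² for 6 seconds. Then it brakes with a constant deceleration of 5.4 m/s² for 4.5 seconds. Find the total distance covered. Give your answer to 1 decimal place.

1427.0 m

Phase 1 (accelerating): v₀ = 15.5 m/s, a = 5.6 m/s².
v = v₀ + at = 15.5 + (5.6)(11.5) = 79.9 m/s
Δx = v₀t + ½at² = 15.5·11.5 + 0.5·5.6·11.5² = 549 m

Phase 2 (decelerating): v₀ = 79.9 m/s, a = -7.2 m/s².
v² = v₀² + 2aΔx = 79.9² + 2·-7.2·354 = 1290 → v = 35.9 m/s
t = (v − v₀)/a = (35.9 − 79.9)/-7.2 = 6.12 s

Phase 3 (accelerating): v₀ = 35.9 m/s, a = 4.5 m/s².
v = v₀ + at = 35.9 + (4.5)(6) = 62.9 m/s
Δx = v₀t + ½at² = 35.9·6 + 0.5·4.5·6² = 296 m

Phase 4 (decelerating): v₀ = 62.9 m/s, a = -5.4 m/s².
v = v₀ + at = 62.9 + (-5.4)(4.5) = 38.6 m/s
Δx = v₀t + ½at² = 62.9·4.5 + 0.5·-5.4·4.5² = 228 m
Total distance = 549 + 354 + 296 + 228 = 1430 m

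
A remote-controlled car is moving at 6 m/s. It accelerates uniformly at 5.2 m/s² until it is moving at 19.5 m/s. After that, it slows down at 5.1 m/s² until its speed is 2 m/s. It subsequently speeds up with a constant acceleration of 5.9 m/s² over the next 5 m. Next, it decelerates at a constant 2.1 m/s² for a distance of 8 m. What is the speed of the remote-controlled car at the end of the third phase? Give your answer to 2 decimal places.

7.94 m/s

Phase 1 (accelerating): v₀ = 6.00 m/s, a = 5.2 m/s².
v = v₀ + at → t = (19.5 − 6.00) / 5.2 = 2.60 s
v² = v₀² + 2aΔx → Δx = (19.5² − 6.00²)/(2·5.2) = 33.1 m

Phase 2 (decelerating): v₀ = 19.5 m/s, a = -5.1 m/s².
v = v₀ + at → t = (2 − 19.5) / -5.1 = 3.43 s
v² = v₀² + 2aΔx → Δx = (2² − 19.5²)/(2·-5.1) = 36.9 m

Phase 3 (accelerating): v₀ = 2.00 m/s, a = 5.9 m/s².
v² = v₀² + 2aΔx = 2.00² + 2·5.9·5 = 63.0 → v = 7.94 m/s
t = (v − v₀)/a = (7.94 − 2.00)/5.9 = 1.01 s
Speed at end of phase 3 = 7.94 m/s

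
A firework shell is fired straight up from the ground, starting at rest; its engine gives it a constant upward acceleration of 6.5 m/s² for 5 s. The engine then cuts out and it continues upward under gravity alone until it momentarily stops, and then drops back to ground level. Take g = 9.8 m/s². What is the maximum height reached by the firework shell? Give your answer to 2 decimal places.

Phase 1 (powered ascent): v₀ = 0 m/s, a = 6.5 m/s².
v = v₀ + at = 0 + (6.5)(5) = 32.5 m/s
Δx = v₀t + ½at² = 0·5 + 0.5·6.5·5² = 81.2 m

Phase 2 (coasting upward): v₀ = 32.5 m/s, a = -9.8 m/s².
v = v₀ + at → t = (0 − 32.5) / -9.8 = 3.32 s
v² = v₀² + 2aΔx → Δx = (0² − 32.5²)/(2·-9.8) = 53.9 m
Maximum height = 81.2 + 53.9 = 135 m

135.14 m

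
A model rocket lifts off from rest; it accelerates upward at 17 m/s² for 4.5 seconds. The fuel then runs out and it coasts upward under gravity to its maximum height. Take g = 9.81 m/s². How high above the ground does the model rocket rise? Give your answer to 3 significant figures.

470 m

Phase 1 (powered ascent): v₀ = 0 m/s, a = 17 m/s².
v = v₀ + at = 0 + (17)(4.5) = 76.5 m/s
Δx = v₀t + ½at² = 0·4.5 + 0.5·17·4.5² = 172 m

Phase 2 (coasting upward): v₀ = 76.5 m/s, a = -9.81 m/s².
v = v₀ + at → t = (0 − 76.5) / -9.81 = 7.80 s
v² = v₀² + 2aΔx → Δx = (0² − 76.5²)/(2·-9.81) = 298 m
Maximum height = 172 + 298 = 470 m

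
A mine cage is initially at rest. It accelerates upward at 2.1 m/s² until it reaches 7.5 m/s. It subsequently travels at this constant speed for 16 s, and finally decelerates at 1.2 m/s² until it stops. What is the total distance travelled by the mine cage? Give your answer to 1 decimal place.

Phase 1 (accelerating): v₀ = 0 m/s, a = 2.1 m/s².
v = v₀ + at → t = (7.5 − 0) / 2.1 = 3.57 s
v² = v₀² + 2aΔx → Δx = (7.5² − 0²)/(2·2.1) = 13.4 m

Phase 2 (constant speed): v₀ = 7.50 m/s, a = 0 m/s².
v = v₀ + at = 7.50 + (0)(16) = 7.50 m/s
Δx = v₀t + ½at² = 7.50·16 + 0.5·0·16² = 120 m

Phase 3 (decelerating): v₀ = 7.50 m/s, a = -1.2 m/s².
v = v₀ + at → t = (0 − 7.50) / -1.2 = 6.25 s
v² = v₀² + 2aΔx → Δx = (0² − 7.50²)/(2·-1.2) = 23.4 m
Total distance = 13.4 + 120 + 23.4 = 157 m

156.8 m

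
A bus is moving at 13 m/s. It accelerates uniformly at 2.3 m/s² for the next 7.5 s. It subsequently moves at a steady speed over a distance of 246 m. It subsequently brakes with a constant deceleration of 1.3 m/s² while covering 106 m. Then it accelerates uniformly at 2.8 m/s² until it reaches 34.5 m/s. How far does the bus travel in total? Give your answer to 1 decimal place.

Phase 1 (accelerating): v₀ = 13.0 m/s, a = 2.3 m/s².
v = v₀ + at = 13.0 + (2.3)(7.5) = 30.2 m/s
Δx = v₀t + ½at² = 13.0·7.5 + 0.5·2.3·7.5² = 162 m

Phase 2 (constant speed): v₀ = 30.2 m/s, a = 0 m/s².
Constant speed: t = d/v = 246/30.2 = 8.13 s

Phase 3 (decelerating): v₀ = 30.2 m/s, a = -1.3 m/s².
v² = v₀² + 2aΔx = 30.2² + 2·-1.3·106 = 639 → v = 25.3 m/s
t = (v − v₀)/a = (25.3 − 30.2)/-1.3 = 3.82 s

Phase 4 (accelerating): v₀ = 25.3 m/s, a = 2.8 m/s².
v = v₀ + at → t = (34.5 − 25.3) / 2.8 = 3.29 s
v² = v₀² + 2aΔx → Δx = (34.5² − 25.3²)/(2·2.8) = 98.4 m
Total distance = 162 + 246 + 106 + 98.4 = 613 m

612.5 m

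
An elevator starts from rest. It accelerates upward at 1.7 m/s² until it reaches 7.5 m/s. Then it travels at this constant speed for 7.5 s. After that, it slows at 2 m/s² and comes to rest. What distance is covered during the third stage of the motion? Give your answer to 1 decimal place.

Phase 1 (accelerating): v₀ = 0 m/s, a = 1.7 m/s².
v = v₀ + at → t = (7.5 − 0) / 1.7 = 4.41 s
v² = v₀² + 2aΔx → Δx = (7.5² − 0²)/(2·1.7) = 16.5 m

Phase 2 (constant speed): v₀ = 7.50 m/s, a = 0 m/s².
v = v₀ + at = 7.50 + (0)(7.5) = 7.50 m/s
Δx = v₀t + ½at² = 7.50·7.5 + 0.5·0·7.5² = 56.2 m

Phase 3 (decelerating): v₀ = 7.50 m/s, a = -2 m/s².
v = v₀ + at → t = (0 − 7.50) / -2 = 3.75 s
v² = v₀² + 2aΔx → Δx = (0² − 7.50²)/(2·-2) = 14.1 m
Distance in phase 3 = 14.1 m

14.1 m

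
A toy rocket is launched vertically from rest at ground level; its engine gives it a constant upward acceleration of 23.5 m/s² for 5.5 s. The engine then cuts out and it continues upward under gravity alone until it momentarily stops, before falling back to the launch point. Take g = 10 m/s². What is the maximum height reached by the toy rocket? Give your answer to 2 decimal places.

1190.72 m

Phase 1 (powered ascent): v₀ = 0 m/s, a = 23.5 m/s².
v = v₀ + at = 0 + (23.5)(5.5) = 129 m/s
Δx = v₀t + ½at² = 0·5.5 + 0.5·23.5·5.5² = 355 m

Phase 2 (coasting upward): v₀ = 129 m/s, a = -10 m/s².
v = v₀ + at → t = (0 − 129) / -10 = 12.9 s
v² = v₀² + 2aΔx → Δx = (0² − 129²)/(2·-10) = 835 m
Maximum height = 355 + 835 = 1190 m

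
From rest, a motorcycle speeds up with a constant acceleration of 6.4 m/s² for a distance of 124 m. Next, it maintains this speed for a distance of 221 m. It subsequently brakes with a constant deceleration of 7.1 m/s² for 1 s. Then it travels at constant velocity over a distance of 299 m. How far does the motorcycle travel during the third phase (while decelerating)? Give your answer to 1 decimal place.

Phase 1 (accelerating): v₀ = 0 m/s, a = 6.4 m/s².
v² = v₀² + 2aΔx = 0² + 2·6.4·124 = 1590 → v = 39.8 m/s
t = (v − v₀)/a = (39.8 − 0)/6.4 = 6.22 s

Phase 2 (constant speed): v₀ = 39.8 m/s, a = 0 m/s².
Constant speed: t = d/v = 221/39.8 = 5.55 s

Phase 3 (decelerating): v₀ = 39.8 m/s, a = -7.1 m/s².
v = v₀ + at = 39.8 + (-7.1)(1) = 32.7 m/s
Δx = v₀t + ½at² = 39.8·1 + 0.5·-7.1·1² = 36.3 m
Distance in phase 3 = 36.3 m

36.3 m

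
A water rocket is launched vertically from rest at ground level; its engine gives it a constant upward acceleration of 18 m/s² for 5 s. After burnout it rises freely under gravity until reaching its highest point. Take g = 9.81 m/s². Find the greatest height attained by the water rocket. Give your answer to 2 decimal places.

637.84 m

Phase 1 (powered ascent): v₀ = 0 m/s, a = 18 m/s².
v = v₀ + at = 0 + (18)(5) = 90.0 m/s
Δx = v₀t + ½at² = 0·5 + 0.5·18·5² = 225 m

Phase 2 (coasting upward): v₀ = 90.0 m/s, a = -9.81 m/s².
v = v₀ + at → t = (0 − 90.0) / -9.81 = 9.17 s
v² = v₀² + 2aΔx → Δx = (0² − 90.0²)/(2·-9.81) = 413 m
Maximum height = 225 + 413 = 638 m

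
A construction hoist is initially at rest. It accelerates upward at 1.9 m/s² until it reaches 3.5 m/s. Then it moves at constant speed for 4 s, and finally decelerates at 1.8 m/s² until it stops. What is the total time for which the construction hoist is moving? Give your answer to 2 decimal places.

Phase 1 (accelerating): v₀ = 0 m/s, a = 1.9 m/s².
v = v₀ + at → t = (3.5 − 0) / 1.9 = 1.84 s
v² = v₀² + 2aΔx → Δx = (3.5² − 0²)/(2·1.9) = 3.22 m

Phase 2 (constant speed): v₀ = 3.50 m/s, a = 0 m/s².
v = v₀ + at = 3.50 + (0)(4) = 3.50 m/s
Δx = v₀t + ½at² = 3.50·4 + 0.5·0·4² = 14.0 m

Phase 3 (decelerating): v₀ = 3.50 m/s, a = -1.8 m/s².
v = v₀ + at → t = (0 − 3.50) / -1.8 = 1.94 s
v² = v₀² + 2aΔx → Δx = (0² − 3.50²)/(2·-1.8) = 3.40 m
Total time = 1.84 + 4.00 + 1.94 = 7.79 s

7.79 s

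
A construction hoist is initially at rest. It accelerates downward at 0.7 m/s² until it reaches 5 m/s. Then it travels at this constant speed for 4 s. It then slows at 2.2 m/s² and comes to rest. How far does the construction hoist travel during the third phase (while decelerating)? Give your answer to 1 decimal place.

5.7 m

Phase 1 (accelerating): v₀ = 0 m/s, a = 0.7 m/s².
v = v₀ + at → t = (5 − 0) / 0.7 = 7.14 s
v² = v₀² + 2aΔx → Δx = (5² − 0²)/(2·0.7) = 17.9 m

Phase 2 (constant speed): v₀ = 5.00 m/s, a = 0 m/s².
v = v₀ + at = 5.00 + (0)(4) = 5.00 m/s
Δx = v₀t + ½at² = 5.00·4 + 0.5·0·4² = 20.0 m

Phase 3 (decelerating): v₀ = 5.00 m/s, a = -2.2 m/s².
v = v₀ + at → t = (0 − 5.00) / -2.2 = 2.27 s
v² = v₀² + 2aΔx → Δx = (0² − 5.00²)/(2·-2.2) = 5.68 m
Distance in phase 3 = 5.68 m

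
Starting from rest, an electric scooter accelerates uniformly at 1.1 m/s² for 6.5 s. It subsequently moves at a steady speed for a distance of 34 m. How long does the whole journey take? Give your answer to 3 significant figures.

11.3 s

Phase 1 (accelerating): v₀ = 0 m/s, a = 1.1 m/s².
v = v₀ + at = 0 + (1.1)(6.5) = 7.15 m/s
Δx = v₀t + ½at² = 0·6.5 + 0.5·1.1·6.5² = 23.2 m

Phase 2 (constant speed): v₀ = 7.15 m/s, a = 0 m/s².
Constant speed: t = d/v = 34/7.15 = 4.76 s
Total time = 6.50 + 4.76 = 11.3 s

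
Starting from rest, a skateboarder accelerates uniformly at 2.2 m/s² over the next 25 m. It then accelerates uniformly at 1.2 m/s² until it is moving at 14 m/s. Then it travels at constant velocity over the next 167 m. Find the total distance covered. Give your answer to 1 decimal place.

227.8 m

Phase 1 (accelerating): v₀ = 0 m/s, a = 2.2 m/s².
v² = v₀² + 2aΔx = 0² + 2·2.2·25 = 110 → v = 10.5 m/s
t = (v − v₀)/a = (10.5 − 0)/2.2 = 4.77 s

Phase 2 (accelerating): v₀ = 10.5 m/s, a = 1.2 m/s².
v = v₀ + at → t = (14 − 10.5) / 1.2 = 2.93 s
v² = v₀² + 2aΔx → Δx = (14² − 10.5²)/(2·1.2) = 35.8 m

Phase 3 (constant speed): v₀ = 14.0 m/s, a = 0 m/s².
Constant speed: t = d/v = 167/14.0 = 11.9 s
Total distance = 25.0 + 35.8 + 167 = 228 m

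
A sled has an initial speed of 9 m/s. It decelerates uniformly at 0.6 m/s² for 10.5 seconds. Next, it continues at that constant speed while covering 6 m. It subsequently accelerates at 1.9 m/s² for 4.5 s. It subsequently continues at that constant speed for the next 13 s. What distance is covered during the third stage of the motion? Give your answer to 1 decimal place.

Phase 1 (decelerating): v₀ = 9.00 m/s, a = -0.6 m/s².
v = v₀ + at = 9.00 + (-0.6)(10.5) = 2.70 m/s
Δx = v₀t + ½at² = 9.00·10.5 + 0.5·-0.6·10.5² = 61.4 m

Phase 2 (constant speed): v₀ = 2.70 m/s, a = 0 m/s².
Constant speed: t = d/v = 6/2.70 = 2.22 s

Phase 3 (accelerating): v₀ = 2.70 m/s, a = 1.9 m/s².
v = v₀ + at = 2.70 + (1.9)(4.5) = 11.2 m/s
Δx = v₀t + ½at² = 2.70·4.5 + 0.5·1.9·4.5² = 31.4 m
Distance in phase 3 = 31.4 m

31.4 m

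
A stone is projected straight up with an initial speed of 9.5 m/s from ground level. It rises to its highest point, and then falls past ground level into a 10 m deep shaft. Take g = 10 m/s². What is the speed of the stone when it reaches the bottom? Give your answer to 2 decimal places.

Phase 1 (rising): v₀ = 9.50 m/s, a = -10 m/s².
v = v₀ + at → t = (0 − 9.50) / -10 = 0.950 s
v² = v₀² + 2aΔx → Δx = (0² − 9.50²)/(2·-10) = 4.51 m

Phase 2 (falling): v₀ = 0 m/s, a = -10 m/s².
Falls 14.5 m from rest: t = √(2·14.5/10) = 1.70 s; v = g·t = 17.0 m/s.
Final speed = 17.0 m/s

17.04 m/s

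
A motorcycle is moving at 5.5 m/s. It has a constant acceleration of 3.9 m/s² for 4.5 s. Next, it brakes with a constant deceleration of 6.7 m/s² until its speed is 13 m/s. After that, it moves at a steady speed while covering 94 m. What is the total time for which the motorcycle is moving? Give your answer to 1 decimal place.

13.2 s

Phase 1 (accelerating): v₀ = 5.50 m/s, a = 3.9 m/s².
v = v₀ + at = 5.50 + (3.9)(4.5) = 23.1 m/s
Δx = v₀t + ½at² = 5.50·4.5 + 0.5·3.9·4.5² = 64.2 m

Phase 2 (decelerating): v₀ = 23.1 m/s, a = -6.7 m/s².
v = v₀ + at → t = (13 − 23.1) / -6.7 = 1.50 s
v² = v₀² + 2aΔx → Δx = (13² − 23.1²)/(2·-6.7) = 27.0 m

Phase 3 (constant speed): v₀ = 13.0 m/s, a = 0 m/s².
Constant speed: t = d/v = 94/13.0 = 7.23 s
Total time = 4.50 + 1.50 + 7.23 = 13.2 s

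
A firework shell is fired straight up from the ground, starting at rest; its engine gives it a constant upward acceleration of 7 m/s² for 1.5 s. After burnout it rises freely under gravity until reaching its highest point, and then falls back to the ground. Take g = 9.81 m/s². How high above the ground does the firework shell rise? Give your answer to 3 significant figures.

Phase 1 (powered ascent): v₀ = 0 m/s, a = 7 m/s².
v = v₀ + at = 0 + (7)(1.5) = 10.5 m/s
Δx = v₀t + ½at² = 0·1.5 + 0.5·7·1.5² = 7.88 m

Phase 2 (coasting upward): v₀ = 10.5 m/s, a = -9.81 m/s².
v = v₀ + at → t = (0 − 10.5) / -9.81 = 1.07 s
v² = v₀² + 2aΔx → Δx = (0² − 10.5²)/(2·-9.81) = 5.62 m
Maximum height = 7.88 + 5.62 = 13.5 m

13.5 m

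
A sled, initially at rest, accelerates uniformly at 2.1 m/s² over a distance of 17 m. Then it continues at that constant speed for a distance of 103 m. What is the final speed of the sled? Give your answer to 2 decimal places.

Phase 1 (accelerating): v₀ = 0 m/s, a = 2.1 m/s².
v² = v₀² + 2aΔx = 0² + 2·2.1·17 = 71.4 → v = 8.45 m/s
t = (v − v₀)/a = (8.45 − 0)/2.1 = 4.02 s

Phase 2 (constant speed): v₀ = 8.45 m/s, a = 0 m/s².
Constant speed: t = d/v = 103/8.45 = 12.2 s
Final speed = 8.45 m/s

8.45 m/s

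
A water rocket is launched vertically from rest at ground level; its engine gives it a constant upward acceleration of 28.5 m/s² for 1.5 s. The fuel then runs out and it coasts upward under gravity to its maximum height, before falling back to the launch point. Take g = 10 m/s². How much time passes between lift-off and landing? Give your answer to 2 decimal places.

10.74 s

Phase 1 (powered ascent): v₀ = 0 m/s, a = 28.5 m/s².
v = v₀ + at = 0 + (28.5)(1.5) = 42.8 m/s
Δx = v₀t + ½at² = 0·1.5 + 0.5·28.5·1.5² = 32.1 m

Phase 2 (coasting upward): v₀ = 42.8 m/s, a = -10 m/s².
v = v₀ + at → t = (0 − 42.8) / -10 = 4.28 s
v² = v₀² + 2aΔx → Δx = (0² − 42.8²)/(2·-10) = 91.4 m

Phase 3 (free fall): v₀ = 0 m/s, a = -10 m/s².
Falls 123 m from rest: t = √(2·123/10) = 4.97 s; v = g·t = 49.7 m/s.
Total time = 1.50 + 4.28 + 4.97 = 10.7 s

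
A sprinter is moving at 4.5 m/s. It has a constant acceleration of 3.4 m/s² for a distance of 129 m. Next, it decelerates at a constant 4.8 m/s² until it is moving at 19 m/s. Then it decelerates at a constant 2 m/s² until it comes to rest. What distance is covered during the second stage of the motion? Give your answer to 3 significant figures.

55.9 m

Phase 1 (accelerating): v₀ = 4.50 m/s, a = 3.4 m/s².
v² = v₀² + 2aΔx = 4.50² + 2·3.4·129 = 897 → v = 30.0 m/s
t = (v − v₀)/a = (30.0 − 4.50)/3.4 = 7.49 s

Phase 2 (decelerating): v₀ = 30.0 m/s, a = -4.8 m/s².
v = v₀ + at → t = (19 − 30.0) / -4.8 = 2.28 s
v² = v₀² + 2aΔx → Δx = (19² − 30.0²)/(2·-4.8) = 55.9 m
Distance in phase 2 = 55.9 m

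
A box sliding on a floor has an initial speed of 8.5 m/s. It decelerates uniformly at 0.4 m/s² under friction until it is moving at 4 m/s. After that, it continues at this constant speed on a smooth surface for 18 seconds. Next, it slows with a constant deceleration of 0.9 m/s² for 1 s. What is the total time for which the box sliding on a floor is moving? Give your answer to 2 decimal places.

Phase 1 (decelerating): v₀ = 8.50 m/s, a = -0.4 m/s².
v = v₀ + at → t = (4 − 8.50) / -0.4 = 11.2 s
v² = v₀² + 2aΔx → Δx = (4² − 8.50²)/(2·-0.4) = 70.3 m

Phase 2 (constant speed): v₀ = 4.00 m/s, a = 0 m/s².
v = v₀ + at = 4.00 + (0)(18) = 4.00 m/s
Δx = v₀t + ½at² = 4.00·18 + 0.5·0·18² = 72.0 m

Phase 3 (decelerating): v₀ = 4.00 m/s, a = -0.9 m/s².
v = v₀ + at = 4.00 + (-0.9)(1) = 3.10 m/s
Δx = v₀t + ½at² = 4.00·1 + 0.5·-0.9·1² = 3.55 m
Total time = 11.2 + 18.0 + 1.00 = 30.2 s

30.25 s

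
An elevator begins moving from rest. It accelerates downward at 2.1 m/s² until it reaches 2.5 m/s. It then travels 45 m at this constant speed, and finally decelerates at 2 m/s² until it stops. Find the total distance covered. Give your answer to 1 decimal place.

Phase 1 (accelerating): v₀ = 0 m/s, a = 2.1 m/s².
v = v₀ + at → t = (2.5 − 0) / 2.1 = 1.19 s
v² = v₀² + 2aΔx → Δx = (2.5² − 0²)/(2·2.1) = 1.49 m

Phase 2 (constant speed): v₀ = 2.50 m/s, a = 0 m/s².
Constant speed: t = d/v = 45/2.50 = 18.0 s

Phase 3 (decelerating): v₀ = 2.50 m/s, a = -2 m/s².
v = v₀ + at → t = (0 − 2.50) / -2 = 1.25 s
v² = v₀² + 2aΔx → Δx = (0² − 2.50²)/(2·-2) = 1.56 m
Total distance = 1.49 + 45.0 + 1.56 = 48.1 m

48.1 m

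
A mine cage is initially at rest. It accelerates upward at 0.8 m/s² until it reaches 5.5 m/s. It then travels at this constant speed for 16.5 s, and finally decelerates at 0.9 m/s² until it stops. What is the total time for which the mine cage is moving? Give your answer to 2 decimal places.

Phase 1 (accelerating): v₀ = 0 m/s, a = 0.8 m/s².
v = v₀ + at → t = (5.5 − 0) / 0.8 = 6.88 s
v² = v₀² + 2aΔx → Δx = (5.5² − 0²)/(2·0.8) = 18.9 m

Phase 2 (constant speed): v₀ = 5.50 m/s, a = 0 m/s².
v = v₀ + at = 5.50 + (0)(16.5) = 5.50 m/s
Δx = v₀t + ½at² = 5.50·16.5 + 0.5·0·16.5² = 90.8 m

Phase 3 (decelerating): v₀ = 5.50 m/s, a = -0.9 m/s².
v = v₀ + at → t = (0 − 5.50) / -0.9 = 6.11 s
v² = v₀² + 2aΔx → Δx = (0² − 5.50²)/(2·-0.9) = 16.8 m
Total time = 6.88 + 16.5 + 6.11 = 29.5 s

29.49 s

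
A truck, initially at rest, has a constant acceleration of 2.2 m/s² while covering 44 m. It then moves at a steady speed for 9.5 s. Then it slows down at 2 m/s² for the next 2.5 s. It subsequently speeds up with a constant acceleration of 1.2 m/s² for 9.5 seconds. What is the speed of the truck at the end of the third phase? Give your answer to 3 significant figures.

Phase 1 (accelerating): v₀ = 0 m/s, a = 2.2 m/s².
v² = v₀² + 2aΔx = 0² + 2·2.2·44 = 194 → v = 13.9 m/s
t = (v − v₀)/a = (13.9 − 0)/2.2 = 6.32 s

Phase 2 (constant speed): v₀ = 13.9 m/s, a = 0 m/s².
v = v₀ + at = 13.9 + (0)(9.5) = 13.9 m/s
Δx = v₀t + ½at² = 13.9·9.5 + 0.5·0·9.5² = 132 m

Phase 3 (decelerating): v₀ = 13.9 m/s, a = -2 m/s².
v = v₀ + at = 13.9 + (-2)(2.5) = 8.91 m/s
Δx = v₀t + ½at² = 13.9·2.5 + 0.5·-2·2.5² = 28.5 m
Speed at end of phase 3 = 8.91 m/s

8.91 m/s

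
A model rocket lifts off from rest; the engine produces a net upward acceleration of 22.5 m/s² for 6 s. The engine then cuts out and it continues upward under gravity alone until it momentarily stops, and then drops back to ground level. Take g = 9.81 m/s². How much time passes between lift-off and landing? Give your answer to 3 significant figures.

36.3 s

Phase 1 (powered ascent): v₀ = 0 m/s, a = 22.5 m/s².
v = v₀ + at = 0 + (22.5)(6) = 135 m/s
Δx = v₀t + ½at² = 0·6 + 0.5·22.5·6² = 405 m

Phase 2 (coasting upward): v₀ = 135 m/s, a = -9.81 m/s².
v = v₀ + at → t = (0 − 135) / -9.81 = 13.8 s
v² = v₀² + 2aΔx → Δx = (0² − 135²)/(2·-9.81) = 929 m

Phase 3 (free fall): v₀ = 0 m/s, a = -9.81 m/s².
Falls 1330 m from rest: t = √(2·1330/9.81) = 16.5 s; v = g·t = 162 m/s.
Total time = 6.00 + 13.8 + 16.5 = 36.3 s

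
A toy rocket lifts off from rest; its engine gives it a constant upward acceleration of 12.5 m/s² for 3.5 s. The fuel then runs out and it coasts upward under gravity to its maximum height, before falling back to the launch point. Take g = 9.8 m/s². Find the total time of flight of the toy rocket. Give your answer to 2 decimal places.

13.93 s

Phase 1 (powered ascent): v₀ = 0 m/s, a = 12.5 m/s².
v = v₀ + at = 0 + (12.5)(3.5) = 43.8 m/s
Δx = v₀t + ½at² = 0·3.5 + 0.5·12.5·3.5² = 76.6 m

Phase 2 (coasting upward): v₀ = 43.8 m/s, a = -9.8 m/s².
v = v₀ + at → t = (0 − 43.8) / -9.8 = 4.46 s
v² = v₀² + 2aΔx → Δx = (0² − 43.8²)/(2·-9.8) = 97.7 m

Phase 3 (free fall): v₀ = 0 m/s, a = -9.8 m/s².
Falls 174 m from rest: t = √(2·174/9.8) = 5.96 s; v = g·t = 58.4 m/s.
Total time = 3.50 + 4.46 + 5.96 = 13.9 s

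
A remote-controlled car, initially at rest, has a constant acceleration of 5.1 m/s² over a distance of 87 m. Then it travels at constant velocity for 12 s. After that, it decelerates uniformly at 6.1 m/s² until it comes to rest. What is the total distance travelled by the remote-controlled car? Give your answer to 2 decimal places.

517.21 m

Phase 1 (accelerating): v₀ = 0 m/s, a = 5.1 m/s².
v² = v₀² + 2aΔx = 0² + 2·5.1·87 = 887 → v = 29.8 m/s
t = (v − v₀)/a = (29.8 − 0)/5.1 = 5.84 s

Phase 2 (constant speed): v₀ = 29.8 m/s, a = 0 m/s².
v = v₀ + at = 29.8 + (0)(12) = 29.8 m/s
Δx = v₀t + ½at² = 29.8·12 + 0.5·0·12² = 357 m

Phase 3 (decelerating): v₀ = 29.8 m/s, a = -6.1 m/s².
v = v₀ + at → t = (0 − 29.8) / -6.1 = 4.88 s
v² = v₀² + 2aΔx → Δx = (0² − 29.8²)/(2·-6.1) = 72.7 m
Total distance = 87.0 + 357 + 72.7 = 517 m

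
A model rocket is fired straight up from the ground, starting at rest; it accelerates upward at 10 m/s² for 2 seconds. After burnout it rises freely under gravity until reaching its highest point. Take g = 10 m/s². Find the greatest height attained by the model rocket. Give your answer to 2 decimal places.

Phase 1 (powered ascent): v₀ = 0 m/s, a = 10 m/s².
v = v₀ + at = 0 + (10)(2) = 20.0 m/s
Δx = v₀t + ½at² = 0·2 + 0.5·10·2² = 20.0 m

Phase 2 (coasting upward): v₀ = 20.0 m/s, a = -10 m/s².
v = v₀ + at → t = (0 − 20.0) / -10 = 2.00 s
v² = v₀² + 2aΔx → Δx = (0² − 20.0²)/(2·-10) = 20.0 m
Maximum height = 20.0 + 20.0 = 40.0 m

40.00 m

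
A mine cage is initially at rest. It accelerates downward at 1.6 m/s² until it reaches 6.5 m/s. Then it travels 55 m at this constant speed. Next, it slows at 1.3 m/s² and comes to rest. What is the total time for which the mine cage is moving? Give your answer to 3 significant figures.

17.5 s

Phase 1 (accelerating): v₀ = 0 m/s, a = 1.6 m/s².
v = v₀ + at → t = (6.5 − 0) / 1.6 = 4.06 s
v² = v₀² + 2aΔx → Δx = (6.5² − 0²)/(2·1.6) = 13.2 m

Phase 2 (constant speed): v₀ = 6.50 m/s, a = 0 m/s².
Constant speed: t = d/v = 55/6.50 = 8.46 s

Phase 3 (decelerating): v₀ = 6.50 m/s, a = -1.3 m/s².
v = v₀ + at → t = (0 − 6.50) / -1.3 = 5.00 s
v² = v₀² + 2aΔx → Δx = (0² − 6.50²)/(2·-1.3) = 16.2 m
Total time = 4.06 + 8.46 + 5.00 = 17.5 s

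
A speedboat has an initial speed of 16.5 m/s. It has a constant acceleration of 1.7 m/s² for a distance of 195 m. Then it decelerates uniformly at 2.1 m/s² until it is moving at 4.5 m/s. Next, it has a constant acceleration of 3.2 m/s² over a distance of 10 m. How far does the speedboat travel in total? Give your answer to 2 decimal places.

422.86 m

Phase 1 (accelerating): v₀ = 16.5 m/s, a = 1.7 m/s².
v² = v₀² + 2aΔx = 16.5² + 2·1.7·195 = 935 → v = 30.6 m/s
t = (v − v₀)/a = (30.6 − 16.5)/1.7 = 8.28 s

Phase 2 (decelerating): v₀ = 30.6 m/s, a = -2.1 m/s².
v = v₀ + at → t = (4.5 − 30.6) / -2.1 = 12.4 s
v² = v₀² + 2aΔx → Δx = (4.5² − 30.6²)/(2·-2.1) = 218 m

Phase 3 (accelerating): v₀ = 4.50 m/s, a = 3.2 m/s².
v² = v₀² + 2aΔx = 4.50² + 2·3.2·10 = 84.2 → v = 9.18 m/s
t = (v − v₀)/a = (9.18 − 4.50)/3.2 = 1.46 s
Total distance = 195 + 218 + 10.0 = 423 m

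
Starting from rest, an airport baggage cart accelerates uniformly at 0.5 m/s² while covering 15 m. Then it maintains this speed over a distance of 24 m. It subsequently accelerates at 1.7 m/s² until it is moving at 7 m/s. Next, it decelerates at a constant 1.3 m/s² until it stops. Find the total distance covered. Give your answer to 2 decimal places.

Phase 1 (accelerating): v₀ = 0 m/s, a = 0.5 m/s².
v² = v₀² + 2aΔx = 0² + 2·0.5·15 = 15.0 → v = 3.87 m/s
t = (v − v₀)/a = (3.87 − 0)/0.5 = 7.75 s

Phase 2 (constant speed): v₀ = 3.87 m/s, a = 0 m/s².
Constant speed: t = d/v = 24/3.87 = 6.20 s

Phase 3 (accelerating): v₀ = 3.87 m/s, a = 1.7 m/s².
v = v₀ + at → t = (7 − 3.87) / 1.7 = 1.84 s
v² = v₀² + 2aΔx → Δx = (7² − 3.87²)/(2·1.7) = 10.0 m

Phase 4 (decelerating): v₀ = 7.00 m/s, a = -1.3 m/s².
v = v₀ + at → t = (0 − 7.00) / -1.3 = 5.38 s
v² = v₀² + 2aΔx → Δx = (0² − 7.00²)/(2·-1.3) = 18.8 m
Total distance = 15.0 + 24.0 + 10.0 + 18.8 = 67.8 m

67.85 m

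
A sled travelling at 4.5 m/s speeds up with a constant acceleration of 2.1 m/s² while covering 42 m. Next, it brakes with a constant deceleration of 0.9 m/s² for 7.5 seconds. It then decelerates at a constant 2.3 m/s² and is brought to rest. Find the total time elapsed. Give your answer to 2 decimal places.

15.20 s

Phase 1 (accelerating): v₀ = 4.50 m/s, a = 2.1 m/s².
v² = v₀² + 2aΔx = 4.50² + 2·2.1·42 = 197 → v = 14.0 m/s
t = (v − v₀)/a = (14.0 − 4.50)/2.1 = 4.53 s

Phase 2 (decelerating): v₀ = 14.0 m/s, a = -0.9 m/s².
v = v₀ + at = 14.0 + (-0.9)(7.5) = 7.27 m/s
Δx = v₀t + ½at² = 14.0·7.5 + 0.5·-0.9·7.5² = 79.9 m

Phase 3 (decelerating): v₀ = 7.27 m/s, a = -2.3 m/s².
v = v₀ + at → t = (0 − 7.27) / -2.3 = 3.16 s
v² = v₀² + 2aΔx → Δx = (0² − 7.27²)/(2·-2.3) = 11.5 m
Total time = 4.53 + 7.50 + 3.16 = 15.2 s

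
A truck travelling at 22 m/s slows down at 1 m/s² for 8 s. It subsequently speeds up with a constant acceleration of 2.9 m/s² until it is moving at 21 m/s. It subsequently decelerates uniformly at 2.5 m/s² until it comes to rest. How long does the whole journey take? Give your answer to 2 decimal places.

Phase 1 (decelerating): v₀ = 22.0 m/s, a = -1 m/s².
v = v₀ + at = 22.0 + (-1)(8) = 14.0 m/s
Δx = v₀t + ½at² = 22.0·8 + 0.5·-1·8² = 144 m

Phase 2 (accelerating): v₀ = 14.0 m/s, a = 2.9 m/s².
v = v₀ + at → t = (21 − 14.0) / 2.9 = 2.41 s
v² = v₀² + 2aΔx → Δx = (21² − 14.0²)/(2·2.9) = 42.2 m

Phase 3 (decelerating): v₀ = 21.0 m/s, a = -2.5 m/s².
v = v₀ + at → t = (0 − 21.0) / -2.5 = 8.40 s
v² = v₀² + 2aΔx → Δx = (0² − 21.0²)/(2·-2.5) = 88.2 m
Total time = 8.00 + 2.41 + 8.40 = 18.8 s

18.81 s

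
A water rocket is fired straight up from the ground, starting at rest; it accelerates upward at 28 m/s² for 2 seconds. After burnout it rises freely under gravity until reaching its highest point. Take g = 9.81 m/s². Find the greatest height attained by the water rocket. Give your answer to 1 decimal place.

Phase 1 (powered ascent): v₀ = 0 m/s, a = 28 m/s².
v = v₀ + at = 0 + (28)(2) = 56.0 m/s
Δx = v₀t + ½at² = 0·2 + 0.5·28·2² = 56.0 m

Phase 2 (coasting upward): v₀ = 56.0 m/s, a = -9.81 m/s².
v = v₀ + at → t = (0 − 56.0) / -9.81 = 5.71 s
v² = v₀² + 2aΔx → Δx = (0² − 56.0²)/(2·-9.81) = 160 m
Maximum height = 56.0 + 160 = 216 m

215.8 m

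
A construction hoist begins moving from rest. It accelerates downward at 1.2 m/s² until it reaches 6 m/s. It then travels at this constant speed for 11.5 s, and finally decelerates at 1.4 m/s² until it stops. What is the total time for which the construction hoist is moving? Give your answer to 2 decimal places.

20.79 s

Phase 1 (accelerating): v₀ = 0 m/s, a = 1.2 m/s².
v = v₀ + at → t = (6 − 0) / 1.2 = 5.00 s
v² = v₀² + 2aΔx → Δx = (6² − 0²)/(2·1.2) = 15.0 m

Phase 2 (constant speed): v₀ = 6.00 m/s, a = 0 m/s².
v = v₀ + at = 6.00 + (0)(11.5) = 6.00 m/s
Δx = v₀t + ½at² = 6.00·11.5 + 0.5·0·11.5² = 69.0 m

Phase 3 (decelerating): v₀ = 6.00 m/s, a = -1.4 m/s².
v = v₀ + at → t = (0 − 6.00) / -1.4 = 4.29 s
v² = v₀² + 2aΔx → Δx = (0² − 6.00²)/(2·-1.4) = 12.9 m
Total time = 5.00 + 11.5 + 4.29 = 20.8 s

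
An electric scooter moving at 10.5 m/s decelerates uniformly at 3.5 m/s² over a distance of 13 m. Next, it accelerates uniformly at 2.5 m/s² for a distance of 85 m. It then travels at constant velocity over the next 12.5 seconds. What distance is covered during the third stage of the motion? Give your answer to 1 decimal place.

263.5 m

Phase 1 (decelerating): v₀ = 10.5 m/s, a = -3.5 m/s².
v² = v₀² + 2aΔx = 10.5² + 2·-3.5·13 = 19.2 → v = 4.39 m/s
t = (v − v₀)/a = (4.39 − 10.5)/-3.5 = 1.75 s

Phase 2 (accelerating): v₀ = 4.39 m/s, a = 2.5 m/s².
v² = v₀² + 2aΔx = 4.39² + 2·2.5·85 = 444 → v = 21.1 m/s
t = (v − v₀)/a = (21.1 − 4.39)/2.5 = 6.68 s

Phase 3 (constant speed): v₀ = 21.1 m/s, a = 0 m/s².
v = v₀ + at = 21.1 + (0)(12.5) = 21.1 m/s
Δx = v₀t + ½at² = 21.1·12.5 + 0.5·0·12.5² = 263 m
Distance in phase 3 = 263 m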